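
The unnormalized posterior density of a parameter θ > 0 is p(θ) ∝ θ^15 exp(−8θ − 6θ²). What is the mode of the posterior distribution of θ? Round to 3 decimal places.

ℓ'(θ) = 15/θ − 8 − 12θ. Setting this to zero and multiplying by θ: 12θ² + 8θ − 15 = 0.
θ = (−8 + √(8² + 4·12·15)) / (2·12) = (−8 + √784) / 24 = (−8 + 28)/24 = 5/6.
ℓ''(θ) = −15/θ² − 12 < 0, confirming a maximum.

θ̂_MAP = 0.833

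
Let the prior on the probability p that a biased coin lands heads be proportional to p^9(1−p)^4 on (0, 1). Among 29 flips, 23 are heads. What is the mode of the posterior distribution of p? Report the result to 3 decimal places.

The prior density ∝ p^9(1−p)^4 is the kernel of Beta(10, 5).
Data: 23 successes in 29 trials. The binomial likelihood contributes p^23(1−p)^6, so the posterior is Beta(10+23, 5+6) = Beta(33, 11).
For Beta(a, b) with a, b > 1 the mode is (a−1)/(a+b−2) = 32/42 ≈ 0.762.

p̂_MAP = 0.762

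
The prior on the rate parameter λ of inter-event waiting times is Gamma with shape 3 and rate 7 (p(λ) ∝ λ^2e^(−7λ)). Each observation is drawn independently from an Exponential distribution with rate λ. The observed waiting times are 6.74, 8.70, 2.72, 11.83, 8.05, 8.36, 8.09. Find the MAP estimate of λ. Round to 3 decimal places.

The Exponential(rate=λ) likelihood is ∝ λ^n e^(−λΣtᵢ). Here n = 7 and Σtᵢ = 6.74 + 8.70 + 2.72 + 11.83 + 8.05 + 8.36 + 8.09 = 54.49.
Posterior ∝ λ^2e^(−7λ) · λ^7e^(−54.49λ) = λ^9e^(−61.49λ), i.e. Gamma(10, 61.49).
Mode = (a−1)/b = 9/61.49 ≈ 0.146.

λ̂_MAP = 0.146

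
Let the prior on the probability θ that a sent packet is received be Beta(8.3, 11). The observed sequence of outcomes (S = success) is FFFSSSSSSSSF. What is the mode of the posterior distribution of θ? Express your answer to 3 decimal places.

Prior: Beta(8.3, 11).
Data: 8 successes in 12 trials (from the sequence). The binomial likelihood contributes θ^8(1−θ)^4, so the posterior is Beta(8.3+8, 11+4) = Beta(16.3, 15).
For Beta(a, b) with a, b > 1 the mode is (a−1)/(a+b−2) = 15.3/29.3 ≈ 0.522.

θ̂_MAP = 0.522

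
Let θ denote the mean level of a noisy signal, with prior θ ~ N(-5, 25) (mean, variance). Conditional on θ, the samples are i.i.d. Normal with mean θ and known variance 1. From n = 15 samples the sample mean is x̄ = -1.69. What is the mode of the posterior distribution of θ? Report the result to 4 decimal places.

θ̂_MAP = -1.6988

n = 15, x̄ = -1.69.
For a Normal prior and Normal likelihood with known variance, the posterior is Normal; its mode equals its mean, the precision-weighted average.
Prior precision 1/σ₀² = 1/25 = 0.04; data precision n/σ² = 15/1 = 15.
θ̂ = (0.04·(-5) + 15·(-1.69)) / (0.04 + 15) = (-25.55)/15.04 = -2555/1504 ≈ -1.6988.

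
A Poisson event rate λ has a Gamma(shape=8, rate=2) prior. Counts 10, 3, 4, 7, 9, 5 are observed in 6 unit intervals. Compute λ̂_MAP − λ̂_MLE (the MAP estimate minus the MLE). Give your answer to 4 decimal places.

MAP − MLE = -0.7083

Σxᵢ = 38. Posterior is Gamma(46, 8); MAP = (46−1)/8 = 45/8 ≈ 5.62500.
MLE = x̄ = 38/6 ≈ 6.33333.
Difference = 45/8 − 38/6 = -17/24 ≈ -0.7083.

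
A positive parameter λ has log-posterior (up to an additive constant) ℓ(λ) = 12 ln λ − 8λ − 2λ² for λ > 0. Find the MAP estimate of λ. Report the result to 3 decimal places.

λ̂_MAP = 1.000

ℓ'(λ) = 12/λ − 8 − 4λ. Setting this to zero and multiplying by λ: 4λ² + 8λ − 12 = 0.
λ = (−8 + √(8² + 4·4·12)) / (2·4) = (−8 + √256) / 8 = (−8 + 16)/8 = 1.
ℓ''(λ) = −12/λ² − 4 < 0, confirming a maximum.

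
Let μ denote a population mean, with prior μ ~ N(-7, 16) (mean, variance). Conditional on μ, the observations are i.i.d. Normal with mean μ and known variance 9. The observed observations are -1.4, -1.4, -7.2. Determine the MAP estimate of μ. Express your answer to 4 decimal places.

μ̂_MAP = -3.9123

n = 3; x̄ = ((-1.4) + (-1.4) + (-7.2))/3 = -10/3 = -10/3 ≈ -3.3333.
For a Normal prior and Normal likelihood with known variance, the posterior is Normal; its mode equals its mean, the precision-weighted average.
Prior precision 1/σ₀² = 1/16 = 0.0625; data precision n/σ² = 3/9 = 1/3.
μ̂ = (0.0625·(-7) + (1/3)·(-10/3)) / (0.0625 + 1/3) = (-223/144)/(19/48) = -223/57 ≈ -3.9123.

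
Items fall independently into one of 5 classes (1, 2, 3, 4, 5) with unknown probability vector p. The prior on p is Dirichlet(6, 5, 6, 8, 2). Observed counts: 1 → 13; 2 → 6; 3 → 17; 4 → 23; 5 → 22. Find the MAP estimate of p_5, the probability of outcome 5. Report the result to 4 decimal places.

MAP estimate: 0.2233

The posterior is Dirichlet(αᵢ + nᵢ) = Dirichlet(19, 11, 23, 31, 24).
For a Dirichlet(a₁,…,a_K) with all aᵢ > 1, the mode has j-th component (aⱼ − 1)/(Σaᵢ − K).
Here Σaᵢ = 108 and K = 5, so p_5 = (24 − 1)/(108 − 5) = 23/103 ≈ 0.2233.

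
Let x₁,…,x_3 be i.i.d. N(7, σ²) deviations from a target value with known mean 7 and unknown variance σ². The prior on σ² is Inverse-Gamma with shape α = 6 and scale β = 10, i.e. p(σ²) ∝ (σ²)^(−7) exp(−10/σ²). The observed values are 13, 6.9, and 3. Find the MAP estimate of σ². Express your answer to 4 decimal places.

σ̂²_MAP = 4.2359

Sum of squared deviations about the known mean: SS = (13−7)² + (6.9−7)² + (3−7)² = 52.01.
The Normal likelihood contributes (σ²)^(−n/2) exp(−SS/(2σ²)), so the posterior is Inverse-Gamma(α + n/2, β + SS/2) = Inverse-Gamma(7.5, 36.005).
The mode of Inverse-Gamma(a, b) is b/(a+1) = 36.005/8.5 ≈ 4.2359.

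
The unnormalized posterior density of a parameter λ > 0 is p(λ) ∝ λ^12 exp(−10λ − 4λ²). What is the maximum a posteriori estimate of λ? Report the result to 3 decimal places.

λ̂_MAP = 0.750

ℓ'(λ) = 12/λ − 10 − 8λ. Setting this to zero and multiplying by λ: 8λ² + 10λ − 12 = 0.
λ = (−10 + √(10² + 4·8·12)) / (2·8) = (−10 + √484) / 16 = (−10 + 22)/16 = 3/4.
ℓ''(λ) = −12/λ² − 8 < 0, confirming a maximum.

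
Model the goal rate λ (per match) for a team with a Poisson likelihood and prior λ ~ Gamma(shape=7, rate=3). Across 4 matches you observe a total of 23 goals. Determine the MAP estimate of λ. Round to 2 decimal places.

Σxᵢ = 23, n = 4.
Posterior ∝ λ^6e^(−3λ) · λ^23e^(−4λ) = λ^29e^(−7λ), i.e. Gamma(shape=30, rate=7).
The mode of a Gamma(a, b) with a ≥ 1 (shape–rate) is (a−1)/b = 29/7 ≈ 4.14.

λ̂_MAP = 4.14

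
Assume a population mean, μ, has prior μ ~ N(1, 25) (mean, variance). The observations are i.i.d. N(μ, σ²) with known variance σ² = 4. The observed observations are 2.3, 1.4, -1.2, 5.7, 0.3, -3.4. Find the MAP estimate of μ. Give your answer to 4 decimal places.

μ̂_MAP = 0.8539

n = 6; x̄ = (2.3 + 1.4 + (-1.2) + 5.7 + 0.3 + (-3.4))/6 = 5.1/6 = 0.85.
For a Normal prior and Normal likelihood with known variance, the posterior is Normal; its mode equals its mean, the precision-weighted average.
Prior precision 1/σ₀² = 1/25 = 0.04; data precision n/σ² = 6/4 = 1.5.
μ̂ = (0.04·1 + 1.5·0.85) / (0.04 + 1.5) = 1.315/1.54 = 263/308 ≈ 0.8539.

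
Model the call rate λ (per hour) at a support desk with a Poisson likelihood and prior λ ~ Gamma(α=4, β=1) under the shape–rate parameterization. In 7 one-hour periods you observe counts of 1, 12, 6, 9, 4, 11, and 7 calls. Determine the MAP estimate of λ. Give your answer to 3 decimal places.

λ̂_MAP = 6.625

Σxᵢ = 1+12+6+9+4+11+7 = 50, with n = 7.
Posterior ∝ λ^3e^(−1λ) · λ^50e^(−7λ) = λ^53e^(−8λ), i.e. Gamma(shape=54, rate=8).
The mode of a Gamma(a, b) with a ≥ 1 (shape–rate) is (a−1)/b = 53/8 ≈ 6.625.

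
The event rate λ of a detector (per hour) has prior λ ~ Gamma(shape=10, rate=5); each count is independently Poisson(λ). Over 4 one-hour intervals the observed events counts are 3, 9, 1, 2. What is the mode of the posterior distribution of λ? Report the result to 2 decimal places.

λ̂_MAP = 2.67

Σxᵢ = 3+9+1+2 = 15, with n = 4.
Posterior ∝ λ^9e^(−5λ) · λ^15e^(−4λ) = λ^24e^(−9λ), i.e. Gamma(shape=25, rate=9).
The mode of a Gamma(a, b) with a ≥ 1 (shape–rate) is (a−1)/b = 24/9 ≈ 2.67.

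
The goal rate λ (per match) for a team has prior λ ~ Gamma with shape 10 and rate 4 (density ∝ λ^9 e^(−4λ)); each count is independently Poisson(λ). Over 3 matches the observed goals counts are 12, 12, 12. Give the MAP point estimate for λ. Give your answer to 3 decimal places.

λ̂_MAP = 6.429

Σxᵢ = 12+12+12 = 36, with n = 3.
Posterior ∝ λ^9e^(−4λ) · λ^36e^(−3λ) = λ^45e^(−7λ), i.e. Gamma(shape=46, rate=7).
The mode of a Gamma(a, b) with a ≥ 1 (shape–rate) is (a−1)/b = 45/7 ≈ 6.429.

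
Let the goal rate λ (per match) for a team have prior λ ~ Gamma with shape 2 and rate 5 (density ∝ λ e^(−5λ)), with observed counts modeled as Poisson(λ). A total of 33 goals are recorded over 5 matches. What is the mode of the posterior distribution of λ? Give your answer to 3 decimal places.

λ̂_MAP = 3.400

Σxᵢ = 33, n = 5.
Posterior ∝ λe^(−5λ) · λ^33e^(−5λ) = λ^34e^(−10λ), i.e. Gamma(shape=35, rate=10).
The mode of a Gamma(a, b) with a ≥ 1 (shape–rate) is (a−1)/b = 34/10 ≈ 3.400.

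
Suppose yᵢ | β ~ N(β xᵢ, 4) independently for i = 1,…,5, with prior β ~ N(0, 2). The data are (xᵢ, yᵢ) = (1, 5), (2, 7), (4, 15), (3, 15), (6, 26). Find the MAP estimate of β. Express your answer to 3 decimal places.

β̂_MAP = 4.118

log p(β | y) = −Σ(yᵢ − βxᵢ)²/(2·4) − β²/(2·2) + const.
Setting the derivative to zero: Σxᵢ(yᵢ − βxᵢ)/4 − β/2 = 0, so β = Σxᵢyᵢ / (Σxᵢ² + σ²/τ²).
Σxᵢyᵢ = 1·5 + 2·7 + 4·15 + 3·15 + 6·26 = 280; Σxᵢ² = 66; σ²/τ² = 2.
β̂_MAP = 280 / (66 + 2) = 280/68 ≈ 4.118.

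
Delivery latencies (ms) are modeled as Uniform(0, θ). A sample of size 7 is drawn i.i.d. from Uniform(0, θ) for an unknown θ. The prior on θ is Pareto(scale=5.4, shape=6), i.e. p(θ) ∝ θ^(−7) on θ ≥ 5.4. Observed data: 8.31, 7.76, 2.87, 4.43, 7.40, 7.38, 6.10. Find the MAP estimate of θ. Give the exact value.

θ̂_MAP = 8.31

The Uniform(0, θ) likelihood is θ^(−n) for θ ≥ max(xᵢ), zero otherwise. Here max(xᵢ) = 8.31.
Posterior ∝ θ^(−7) · θ^(−7) = θ^(−14) on θ ≥ max(5.4, 8.31) = 8.31.
This density is strictly decreasing in θ, so the posterior mode lies at the lower boundary of the support.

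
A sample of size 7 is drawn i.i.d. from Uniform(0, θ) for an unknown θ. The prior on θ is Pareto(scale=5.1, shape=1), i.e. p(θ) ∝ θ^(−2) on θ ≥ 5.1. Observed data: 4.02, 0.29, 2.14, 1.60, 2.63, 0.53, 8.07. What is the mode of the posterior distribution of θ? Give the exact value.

The Uniform(0, θ) likelihood is θ^(−n) for θ ≥ max(xᵢ), zero otherwise. Here max(xᵢ) = 8.07.
Posterior ∝ θ^(−2) · θ^(−7) = θ^(−9) on θ ≥ max(5.1, 8.07) = 8.07.
This density is strictly decreasing in θ, so the posterior mode lies at the lower boundary of the support.

θ̂_MAP = 8.07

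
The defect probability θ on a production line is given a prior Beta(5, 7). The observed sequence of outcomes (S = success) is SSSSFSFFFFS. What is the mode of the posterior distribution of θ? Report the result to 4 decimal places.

θ̂_MAP = 0.4762

Prior: Beta(5, 7).
Data: 6 successes in 11 trials (from the sequence). The binomial likelihood contributes θ^6(1−θ)^5, so the posterior is Beta(5+6, 7+5) = Beta(11, 12).
For Beta(a, b) with a, b > 1 the mode is (a−1)/(a+b−2) = 10/21 ≈ 0.4762.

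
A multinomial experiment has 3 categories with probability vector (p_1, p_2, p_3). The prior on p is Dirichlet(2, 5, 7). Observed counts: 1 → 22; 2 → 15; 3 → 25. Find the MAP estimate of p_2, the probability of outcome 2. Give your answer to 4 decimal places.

MAP estimate: 0.2603

The posterior is Dirichlet(αᵢ + nᵢ) = Dirichlet(24, 20, 32).
For a Dirichlet(a₁,…,a_K) with all aᵢ > 1, the mode has j-th component (aⱼ − 1)/(Σaᵢ − K).
Here Σaᵢ = 76 and K = 3, so p_2 = (20 − 1)/(76 − 3) = 19/73 ≈ 0.2603.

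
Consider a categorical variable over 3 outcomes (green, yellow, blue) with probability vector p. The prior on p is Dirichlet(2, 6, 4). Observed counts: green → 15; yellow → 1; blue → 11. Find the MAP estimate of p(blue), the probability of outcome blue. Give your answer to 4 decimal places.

MAP estimate of p(blue) = 0.3889

The posterior is Dirichlet(αᵢ + nᵢ) = Dirichlet(17, 7, 15).
For a Dirichlet(a₁,…,a_K) with all aᵢ > 1, the mode has j-th component (aⱼ − 1)/(Σaᵢ − K).
Here Σaᵢ = 39 and K = 3, so p(blue) = (15 − 1)/(39 − 3) = 14/36 ≈ 0.3889.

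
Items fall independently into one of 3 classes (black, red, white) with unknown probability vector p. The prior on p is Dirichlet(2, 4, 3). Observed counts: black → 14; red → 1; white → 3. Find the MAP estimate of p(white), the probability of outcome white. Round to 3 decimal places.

MAP estimate of p(white) = 0.208

The posterior is Dirichlet(αᵢ + nᵢ) = Dirichlet(16, 5, 6).
For a Dirichlet(a₁,…,a_K) with all aᵢ > 1, the mode has j-th component (aⱼ − 1)/(Σaᵢ − K).
Here Σaᵢ = 27 and K = 3, so p(white) = (6 − 1)/(27 − 3) = 5/24 ≈ 0.208.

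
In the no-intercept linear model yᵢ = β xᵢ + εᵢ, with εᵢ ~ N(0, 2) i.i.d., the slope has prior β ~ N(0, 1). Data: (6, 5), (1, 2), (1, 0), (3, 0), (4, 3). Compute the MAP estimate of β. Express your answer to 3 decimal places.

log p(β | y) = −Σ(yᵢ − βxᵢ)²/(2·2) − β²/(2·1) + const.
Setting the derivative to zero: Σxᵢ(yᵢ − βxᵢ)/2 − β/1 = 0, so β = Σxᵢyᵢ / (Σxᵢ² + σ²/τ²).
Σxᵢyᵢ = 6·5 + 1·2 + 1·0 + 3·0 + 4·3 = 44; Σxᵢ² = 63; σ²/τ² = 2.
β̂_MAP = 44 / (63 + 2) = 44/65 ≈ 0.677.

β̂_MAP = 0.677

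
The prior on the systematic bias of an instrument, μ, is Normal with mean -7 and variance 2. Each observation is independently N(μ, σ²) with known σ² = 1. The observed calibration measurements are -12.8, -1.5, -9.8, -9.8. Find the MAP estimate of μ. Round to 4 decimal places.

n = 4; x̄ = ((-12.8) + (-1.5) + (-9.8) + (-9.8))/4 = -33.9/4 = -8.475.
For a Normal prior and Normal likelihood with known variance, the posterior is Normal; its mode equals its mean, the precision-weighted average.
Prior precision 1/σ₀² = 1/2 = 0.5; data precision n/σ² = 4/1 = 4.
μ̂ = (0.5·(-7) + 4·(-8.475)) / (0.5 + 4) = (-37.4)/4.5 = -374/45 ≈ -8.3111.

μ̂_MAP = -8.3111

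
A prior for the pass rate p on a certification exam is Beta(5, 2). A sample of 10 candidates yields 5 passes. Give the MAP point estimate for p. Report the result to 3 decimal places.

Prior: Beta(5, 2).
Data: 5 successes in 10 trials. The binomial likelihood contributes p^5(1−p)^5, so the posterior is Beta(5+5, 2+5) = Beta(10, 7).
For Beta(a, b) with a, b > 1 the mode is (a−1)/(a+b−2) = 9/15 ≈ 0.600.

p̂_MAP = 0.600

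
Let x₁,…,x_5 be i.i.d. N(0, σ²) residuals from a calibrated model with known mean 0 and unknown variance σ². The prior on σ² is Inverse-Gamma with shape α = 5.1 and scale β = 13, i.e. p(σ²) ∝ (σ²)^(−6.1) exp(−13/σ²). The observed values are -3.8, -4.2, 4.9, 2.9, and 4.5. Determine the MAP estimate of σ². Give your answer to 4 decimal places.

σ̂²_MAP = 6.4390

Sum of squared deviations about the known mean: SS = (-3.8−0)² + (-4.2−0)² + (4.9−0)² + (2.9−0)² + (4.5−0)² = 84.75.
The Normal likelihood contributes (σ²)^(−n/2) exp(−SS/(2σ²)), so the posterior is Inverse-Gamma(α + n/2, β + SS/2) = Inverse-Gamma(7.6, 55.375).
The mode of Inverse-Gamma(a, b) is b/(a+1) = 55.375/8.6 ≈ 6.4390.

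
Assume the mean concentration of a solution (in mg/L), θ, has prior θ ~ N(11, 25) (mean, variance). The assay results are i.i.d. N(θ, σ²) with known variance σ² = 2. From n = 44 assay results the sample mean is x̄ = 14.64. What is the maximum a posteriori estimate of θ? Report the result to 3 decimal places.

n = 44, x̄ = 14.64.
For a Normal prior and Normal likelihood with known variance, the posterior is Normal; its mode equals its mean, the precision-weighted average.
Prior precision 1/σ₀² = 1/25 = 0.04; data precision n/σ² = 44/2 = 22.
θ̂ = (0.04·11 + 22·14.64) / (0.04 + 22) = 322.52/22.04 = 8063/551 ≈ 14.633.

θ̂_MAP = 14.633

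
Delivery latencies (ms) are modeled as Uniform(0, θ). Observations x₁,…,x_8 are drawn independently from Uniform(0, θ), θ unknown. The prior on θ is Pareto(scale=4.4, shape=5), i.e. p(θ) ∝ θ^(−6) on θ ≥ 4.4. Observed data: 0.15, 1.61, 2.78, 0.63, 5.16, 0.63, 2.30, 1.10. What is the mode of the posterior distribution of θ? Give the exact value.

θ̂_MAP = 5.16

The Uniform(0, θ) likelihood is θ^(−n) for θ ≥ max(xᵢ), zero otherwise. Here max(xᵢ) = 5.16.
Posterior ∝ θ^(−6) · θ^(−8) = θ^(−14) on θ ≥ max(4.4, 5.16) = 5.16.
This density is strictly decreasing in θ, so the posterior mode lies at the lower boundary of the support.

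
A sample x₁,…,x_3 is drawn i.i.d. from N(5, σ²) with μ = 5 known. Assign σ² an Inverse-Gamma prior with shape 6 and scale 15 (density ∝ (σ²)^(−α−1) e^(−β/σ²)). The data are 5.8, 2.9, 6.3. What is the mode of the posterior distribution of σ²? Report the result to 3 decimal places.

σ̂²_MAP = 2.161

Sum of squared deviations about the known mean: SS = (5.8−5)² + (2.9−5)² + (6.3−5)² = 6.74.
The Normal likelihood contributes (σ²)^(−n/2) exp(−SS/(2σ²)), so the posterior is Inverse-Gamma(α + n/2, β + SS/2) = Inverse-Gamma(7.5, 18.37).
The mode of Inverse-Gamma(a, b) is b/(a+1) = 18.37/8.5 ≈ 2.161.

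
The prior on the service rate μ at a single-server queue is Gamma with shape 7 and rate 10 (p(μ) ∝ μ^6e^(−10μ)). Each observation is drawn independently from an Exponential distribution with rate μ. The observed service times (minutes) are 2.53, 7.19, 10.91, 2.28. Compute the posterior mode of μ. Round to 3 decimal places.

μ̂_MAP = 0.304

The Exponential(rate=μ) likelihood is ∝ μ^n e^(−μΣtᵢ). Here n = 4 and Σtᵢ = 2.53 + 7.19 + 10.91 + 2.28 = 22.91.
Posterior ∝ μ^6e^(−10μ) · μ^4e^(−22.91μ) = μ^10e^(−32.91μ), i.e. Gamma(11, 32.91).
Mode = (a−1)/b = 10/32.91 ≈ 0.304.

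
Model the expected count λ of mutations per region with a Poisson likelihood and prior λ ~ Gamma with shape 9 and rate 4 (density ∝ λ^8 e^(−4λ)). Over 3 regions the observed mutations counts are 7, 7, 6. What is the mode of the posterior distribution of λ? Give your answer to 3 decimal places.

Σxᵢ = 7+7+6 = 20, with n = 3.
Posterior ∝ λ^8e^(−4λ) · λ^20e^(−3λ) = λ^28e^(−7λ), i.e. Gamma(shape=29, rate=7).
The mode of a Gamma(a, b) with a ≥ 1 (shape–rate) is (a−1)/b = 28/7 ≈ 4.000.

λ̂_MAP = 4.000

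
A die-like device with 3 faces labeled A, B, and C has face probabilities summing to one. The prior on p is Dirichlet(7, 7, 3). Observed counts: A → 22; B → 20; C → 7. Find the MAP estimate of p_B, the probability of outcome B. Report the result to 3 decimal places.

MAP estimate of p_B = 0.413

The posterior is Dirichlet(αᵢ + nᵢ) = Dirichlet(29, 27, 10).
For a Dirichlet(a₁,…,a_K) with all aᵢ > 1, the mode has j-th component (aⱼ − 1)/(Σaᵢ − K).
Here Σaᵢ = 66 and K = 3, so p_B = (27 − 1)/(66 − 3) = 26/63 ≈ 0.413.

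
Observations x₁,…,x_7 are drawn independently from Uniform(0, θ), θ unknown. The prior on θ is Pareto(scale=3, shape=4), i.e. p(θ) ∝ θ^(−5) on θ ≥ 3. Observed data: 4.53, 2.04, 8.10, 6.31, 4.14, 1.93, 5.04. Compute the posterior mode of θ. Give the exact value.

The Uniform(0, θ) likelihood is θ^(−n) for θ ≥ max(xᵢ), zero otherwise. Here max(xᵢ) = 8.10.
Posterior ∝ θ^(−5) · θ^(−7) = θ^(−12) on θ ≥ max(3, 8.10) = 8.10.
This density is strictly decreasing in θ, so the posterior mode lies at the lower boundary of the support.

θ̂_MAP = 8.10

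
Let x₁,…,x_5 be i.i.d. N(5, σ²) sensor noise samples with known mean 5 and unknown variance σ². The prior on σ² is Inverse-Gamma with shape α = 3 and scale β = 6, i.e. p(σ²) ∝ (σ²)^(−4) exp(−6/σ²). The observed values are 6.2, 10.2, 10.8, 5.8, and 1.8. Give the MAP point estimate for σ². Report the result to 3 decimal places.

σ̂²_MAP = 6.538

Sum of squared deviations about the known mean: SS = (6.2−5)² + (10.2−5)² + (10.8−5)² + (5.8−5)² + (1.8−5)² = 73.
The Normal likelihood contributes (σ²)^(−n/2) exp(−SS/(2σ²)), so the posterior is Inverse-Gamma(α + n/2, β + SS/2) = Inverse-Gamma(5.5, 42.5).
The mode of Inverse-Gamma(a, b) is b/(a+1) = 42.5/6.5 ≈ 6.538.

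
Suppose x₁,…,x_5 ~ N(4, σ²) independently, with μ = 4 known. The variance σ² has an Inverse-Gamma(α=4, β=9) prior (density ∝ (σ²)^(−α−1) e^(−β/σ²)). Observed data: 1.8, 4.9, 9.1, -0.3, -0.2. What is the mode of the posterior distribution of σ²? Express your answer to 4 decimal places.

σ̂²_MAP = 5.7193

Sum of squared deviations about the known mean: SS = (1.8−4)² + (4.9−4)² + (9.1−4)² + (-0.3−4)² + (-0.2−4)² = 67.79.
The Normal likelihood contributes (σ²)^(−n/2) exp(−SS/(2σ²)), so the posterior is Inverse-Gamma(α + n/2, β + SS/2) = Inverse-Gamma(6.5, 42.895).
The mode of Inverse-Gamma(a, b) is b/(a+1) = 42.895/7.5 ≈ 5.7193.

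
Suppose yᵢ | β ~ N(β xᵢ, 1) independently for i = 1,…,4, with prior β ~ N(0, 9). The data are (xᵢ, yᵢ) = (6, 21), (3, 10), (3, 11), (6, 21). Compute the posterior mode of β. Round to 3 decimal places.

β̂_MAP = 3.496

log p(β | y) = −Σ(yᵢ − βxᵢ)²/(2·1) − β²/(2·9) + const.
Setting the derivative to zero: Σxᵢ(yᵢ − βxᵢ)/1 − β/9 = 0, so β = Σxᵢyᵢ / (Σxᵢ² + σ²/τ²).
Σxᵢyᵢ = 6·21 + 3·10 + 3·11 + 6·21 = 315; Σxᵢ² = 90; σ²/τ² = 1/9.
β̂_MAP = 315 / (90 + 1/9) = 315/(811/9) = 2835/811 ≈ 3.496.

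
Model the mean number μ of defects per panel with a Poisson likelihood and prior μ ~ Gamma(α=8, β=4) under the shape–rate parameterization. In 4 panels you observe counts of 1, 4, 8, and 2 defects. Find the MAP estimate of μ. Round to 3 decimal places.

Σxᵢ = 1+4+8+2 = 15, with n = 4.
Posterior ∝ μ^7e^(−4μ) · μ^15e^(−4μ) = μ^22e^(−8μ), i.e. Gamma(shape=23, rate=8).
The mode of a Gamma(a, b) with a ≥ 1 (shape–rate) is (a−1)/b = 22/8 ≈ 2.750.

μ̂_MAP = 2.750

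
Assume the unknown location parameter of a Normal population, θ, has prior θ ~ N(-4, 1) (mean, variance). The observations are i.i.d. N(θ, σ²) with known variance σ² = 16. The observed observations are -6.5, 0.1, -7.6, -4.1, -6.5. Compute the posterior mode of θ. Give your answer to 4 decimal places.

n = 5; x̄ = ((-6.5) + 0.1 + (-7.6) + (-4.1) + (-6.5))/5 = -24.6/5 = -4.92.
For a Normal prior and Normal likelihood with known variance, the posterior is Normal; its mode equals its mean, the precision-weighted average.
Prior precision 1/σ₀² = 1/1 = 1; data precision n/σ² = 5/16 = 0.3125.
θ̂ = (1·(-4) + 0.3125·(-4.92)) / (1 + 0.3125) = (-5.5375)/1.3125 = -443/105 ≈ -4.2190.

θ̂_MAP = -4.2190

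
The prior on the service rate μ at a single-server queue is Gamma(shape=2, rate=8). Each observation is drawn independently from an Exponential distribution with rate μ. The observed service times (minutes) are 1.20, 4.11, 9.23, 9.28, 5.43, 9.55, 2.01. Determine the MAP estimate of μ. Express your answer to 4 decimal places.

μ̂_MAP = 0.1639

The Exponential(rate=μ) likelihood is ∝ μ^n e^(−μΣtᵢ). Here n = 7 and Σtᵢ = 1.20 + 4.11 + 9.23 + 9.28 + 5.43 + 9.55 + 2.01 = 40.81.
Posterior ∝ μe^(−8μ) · μ^7e^(−40.81μ) = μ^8e^(−48.81μ), i.e. Gamma(9, 48.81).
Mode = (a−1)/b = 8/48.81 ≈ 0.1639.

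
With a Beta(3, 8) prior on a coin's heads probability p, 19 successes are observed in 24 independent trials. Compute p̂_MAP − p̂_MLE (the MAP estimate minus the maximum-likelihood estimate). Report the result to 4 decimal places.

Posterior is Beta(22, 13); MAP = (22−1)/(35−2) = 21/33 ≈ 0.63636.
MLE ignores the prior: p̂_MLE = k/n = 19/24 ≈ 0.79167.
Difference = 21/33 − 19/24 = -41/264 ≈ -0.1553.

MAP − MLE = -0.1553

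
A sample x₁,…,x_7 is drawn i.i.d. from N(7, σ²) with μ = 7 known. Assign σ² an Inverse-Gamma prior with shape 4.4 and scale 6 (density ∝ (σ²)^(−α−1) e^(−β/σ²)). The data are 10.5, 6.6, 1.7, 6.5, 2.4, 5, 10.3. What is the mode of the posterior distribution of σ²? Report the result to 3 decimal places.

Sum of squared deviations about the known mean: SS = (10.5−7)² + (6.6−7)² + (1.7−7)² + (6.5−7)² + (2.4−7)² + (5−7)² + (10.3−7)² = 76.8.
The Normal likelihood contributes (σ²)^(−n/2) exp(−SS/(2σ²)), so the posterior is Inverse-Gamma(α + n/2, β + SS/2) = Inverse-Gamma(7.9, 44.4).
The mode of Inverse-Gamma(a, b) is b/(a+1) = 44.4/8.9 ≈ 4.989.

σ̂²_MAP = 4.989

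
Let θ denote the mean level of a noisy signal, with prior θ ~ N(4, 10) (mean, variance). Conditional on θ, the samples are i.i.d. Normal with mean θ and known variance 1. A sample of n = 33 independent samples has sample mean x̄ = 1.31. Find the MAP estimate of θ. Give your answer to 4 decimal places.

θ̂_MAP = 1.3181

n = 33, x̄ = 1.31.
For a Normal prior and Normal likelihood with known variance, the posterior is Normal; its mode equals its mean, the precision-weighted average.
Prior precision 1/σ₀² = 1/10 = 0.1; data precision n/σ² = 33/1 = 33.
θ̂ = (0.1·4 + 33·1.31) / (0.1 + 33) = 43.63/33.1 = 4363/3310 ≈ 1.3181.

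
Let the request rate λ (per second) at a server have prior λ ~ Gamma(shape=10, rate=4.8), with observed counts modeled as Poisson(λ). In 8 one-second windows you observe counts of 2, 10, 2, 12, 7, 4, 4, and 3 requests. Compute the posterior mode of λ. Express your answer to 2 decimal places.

λ̂_MAP = 4.14

Σxᵢ = 2+10+2+12+7+4+4+3 = 44, with n = 8.
Posterior ∝ λ^9e^(−4.8λ) · λ^44e^(−8λ) = λ^53e^(−12.8λ), i.e. Gamma(shape=54, rate=12.8).
The mode of a Gamma(a, b) with a ≥ 1 (shape–rate) is (a−1)/b = 53/12.8 ≈ 4.14.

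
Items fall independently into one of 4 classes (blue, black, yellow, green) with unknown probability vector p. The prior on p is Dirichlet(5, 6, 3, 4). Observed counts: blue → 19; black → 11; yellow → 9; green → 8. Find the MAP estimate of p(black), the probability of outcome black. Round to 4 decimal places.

MAP estimate of p(black) = 0.2623

The posterior is Dirichlet(αᵢ + nᵢ) = Dirichlet(24, 17, 12, 12).
For a Dirichlet(a₁,…,a_K) with all aᵢ > 1, the mode has j-th component (aⱼ − 1)/(Σaᵢ − K).
Here Σaᵢ = 65 and K = 4, so p(black) = (17 − 1)/(65 − 4) = 16/61 ≈ 0.2623.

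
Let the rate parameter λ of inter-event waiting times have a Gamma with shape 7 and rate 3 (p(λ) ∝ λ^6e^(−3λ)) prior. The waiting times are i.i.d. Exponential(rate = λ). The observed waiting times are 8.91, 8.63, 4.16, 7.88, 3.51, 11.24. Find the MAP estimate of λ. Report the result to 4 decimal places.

λ̂_MAP = 0.2535

The Exponential(rate=λ) likelihood is ∝ λ^n e^(−λΣtᵢ). Here n = 6 and Σtᵢ = 8.91 + 8.63 + 4.16 + 7.88 + 3.51 + 11.24 = 44.33.
Posterior ∝ λ^6e^(−3λ) · λ^6e^(−44.33λ) = λ^12e^(−47.33λ), i.e. Gamma(13, 47.33).
Mode = (a−1)/b = 12/47.33 ≈ 0.2535.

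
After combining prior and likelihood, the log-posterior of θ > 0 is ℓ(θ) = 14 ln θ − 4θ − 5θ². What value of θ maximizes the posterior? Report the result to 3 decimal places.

ℓ'(θ) = 14/θ − 4 − 10θ. Setting this to zero and multiplying by θ: 10θ² + 4θ − 14 = 0.
θ = (−4 + √(4² + 4·10·14)) / (2·10) = (−4 + √576) / 20 = (−4 + 24)/20 = 1.
ℓ''(θ) = −14/θ² − 10 < 0, confirming a maximum.

θ̂_MAP = 1.000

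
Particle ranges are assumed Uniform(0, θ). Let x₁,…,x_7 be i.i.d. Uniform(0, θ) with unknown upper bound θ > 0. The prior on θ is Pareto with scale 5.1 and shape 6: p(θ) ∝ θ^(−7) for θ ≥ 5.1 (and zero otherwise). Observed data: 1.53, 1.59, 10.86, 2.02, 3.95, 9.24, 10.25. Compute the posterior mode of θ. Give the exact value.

θ̂_MAP = 10.86

The Uniform(0, θ) likelihood is θ^(−n) for θ ≥ max(xᵢ), zero otherwise. Here max(xᵢ) = 10.86.
Posterior ∝ θ^(−7) · θ^(−7) = θ^(−14) on θ ≥ max(5.1, 10.86) = 10.86.
This density is strictly decreasing in θ, so the posterior mode lies at the lower boundary of the support.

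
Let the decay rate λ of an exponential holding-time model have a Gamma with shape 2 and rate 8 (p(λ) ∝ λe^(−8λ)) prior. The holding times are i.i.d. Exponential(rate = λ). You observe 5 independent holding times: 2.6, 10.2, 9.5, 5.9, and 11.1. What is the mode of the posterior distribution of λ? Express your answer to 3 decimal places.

The Exponential(rate=λ) likelihood is ∝ λ^n e^(−λΣtᵢ). Here n = 5 and Σtᵢ = 2.6 + 10.2 + 9.5 + 5.9 + 11.1 = 39.3.
Posterior ∝ λe^(−8λ) · λ^5e^(−39.3λ) = λ^6e^(−47.3λ), i.e. Gamma(7, 47.3).
Mode = (a−1)/b = 6/47.3 ≈ 0.127.

λ̂_MAP = 0.127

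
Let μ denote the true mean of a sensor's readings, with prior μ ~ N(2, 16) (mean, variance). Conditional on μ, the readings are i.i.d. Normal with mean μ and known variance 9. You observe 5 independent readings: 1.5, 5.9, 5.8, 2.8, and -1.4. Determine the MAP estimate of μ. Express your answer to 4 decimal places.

μ̂_MAP = 2.8270

n = 5; x̄ = (1.5 + 5.9 + 5.8 + 2.8 + (-1.4))/5 = 14.6/5 = 2.92.
For a Normal prior and Normal likelihood with known variance, the posterior is Normal; its mode equals its mean, the precision-weighted average.
Prior precision 1/σ₀² = 1/16 = 0.0625; data precision n/σ² = 5/9.
μ̂ = (0.0625·2 + (5/9)·2.92) / (0.0625 + 5/9) = (629/360)/(89/144) = 1258/445 ≈ 2.8270.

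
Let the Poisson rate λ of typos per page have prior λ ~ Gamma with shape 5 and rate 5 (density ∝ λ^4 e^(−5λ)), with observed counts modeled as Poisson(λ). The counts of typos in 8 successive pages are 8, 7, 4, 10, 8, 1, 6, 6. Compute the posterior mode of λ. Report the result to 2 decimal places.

λ̂_MAP = 4.15

Σxᵢ = 8+7+4+10+8+1+6+6 = 50, with n = 8.
Posterior ∝ λ^4e^(−5λ) · λ^50e^(−8λ) = λ^54e^(−13λ), i.e. Gamma(shape=55, rate=13).
The mode of a Gamma(a, b) with a ≥ 1 (shape–rate) is (a−1)/b = 54/13 ≈ 4.15.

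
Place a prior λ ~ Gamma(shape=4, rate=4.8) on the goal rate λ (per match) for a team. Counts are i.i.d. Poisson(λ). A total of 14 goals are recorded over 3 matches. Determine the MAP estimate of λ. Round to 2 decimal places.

λ̂_MAP = 2.18

Σxᵢ = 14, n = 3.
Posterior ∝ λ^3e^(−4.8λ) · λ^14e^(−3λ) = λ^17e^(−7.8λ), i.e. Gamma(shape=18, rate=7.8).
The mode of a Gamma(a, b) with a ≥ 1 (shape–rate) is (a−1)/b = 17/7.8 ≈ 2.18.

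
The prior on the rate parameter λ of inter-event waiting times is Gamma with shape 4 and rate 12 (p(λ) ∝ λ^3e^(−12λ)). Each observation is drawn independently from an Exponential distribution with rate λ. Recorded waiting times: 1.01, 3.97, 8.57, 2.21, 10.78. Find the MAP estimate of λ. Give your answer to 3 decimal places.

The Exponential(rate=λ) likelihood is ∝ λ^n e^(−λΣtᵢ). Here n = 5 and Σtᵢ = 1.01 + 3.97 + 8.57 + 2.21 + 10.78 = 26.54.
Posterior ∝ λ^3e^(−12λ) · λ^5e^(−26.54λ) = λ^8e^(−38.54λ), i.e. Gamma(9, 38.54).
Mode = (a−1)/b = 8/38.54 ≈ 0.208.

λ̂_MAP = 0.208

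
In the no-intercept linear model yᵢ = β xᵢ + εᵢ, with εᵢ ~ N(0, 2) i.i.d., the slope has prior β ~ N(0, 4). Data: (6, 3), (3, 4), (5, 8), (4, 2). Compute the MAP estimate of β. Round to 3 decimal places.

β̂_MAP = 0.902

log p(β | y) = −Σ(yᵢ − βxᵢ)²/(2·2) − β²/(2·4) + const.
Setting the derivative to zero: Σxᵢ(yᵢ − βxᵢ)/2 − β/4 = 0, so β = Σxᵢyᵢ / (Σxᵢ² + σ²/τ²).
Σxᵢyᵢ = 6·3 + 3·4 + 5·8 + 4·2 = 78; Σxᵢ² = 86; σ²/τ² = 0.5.
β̂_MAP = 78 / (86 + 0.5) = 78/86.5 ≈ 0.902.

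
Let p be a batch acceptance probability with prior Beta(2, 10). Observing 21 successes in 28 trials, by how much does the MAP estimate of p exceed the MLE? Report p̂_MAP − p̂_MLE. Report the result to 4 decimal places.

Posterior is Beta(23, 17); MAP = (23−1)/(40−2) = 22/38 ≈ 0.57895.
MLE ignores the prior: p̂_MLE = k/n = 21/28 ≈ 0.75000.
Difference = 22/38 − 21/28 = -13/76 ≈ -0.1711.

MAP − MLE = -0.1711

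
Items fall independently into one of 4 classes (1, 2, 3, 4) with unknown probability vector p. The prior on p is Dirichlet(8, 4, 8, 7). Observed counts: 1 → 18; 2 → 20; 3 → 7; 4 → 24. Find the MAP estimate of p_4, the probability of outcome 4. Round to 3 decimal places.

The posterior is Dirichlet(αᵢ + nᵢ) = Dirichlet(26, 24, 15, 31).
For a Dirichlet(a₁,…,a_K) with all aᵢ > 1, the mode has j-th component (aⱼ − 1)/(Σaᵢ − K).
Here Σaᵢ = 96 and K = 4, so p_4 = (31 − 1)/(96 − 4) = 30/92 ≈ 0.326.

MAP estimate: 0.326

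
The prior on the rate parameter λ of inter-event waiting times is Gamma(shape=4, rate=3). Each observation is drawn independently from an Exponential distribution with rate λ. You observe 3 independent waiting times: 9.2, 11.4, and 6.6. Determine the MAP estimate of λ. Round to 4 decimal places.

The Exponential(rate=λ) likelihood is ∝ λ^n e^(−λΣtᵢ). Here n = 3 and Σtᵢ = 9.2 + 11.4 + 6.6 = 27.2.
Posterior ∝ λ^3e^(−3λ) · λ^3e^(−27.2λ) = λ^6e^(−30.2λ), i.e. Gamma(7, 30.2).
Mode = (a−1)/b = 6/30.2 ≈ 0.1987.

λ̂_MAP = 0.1987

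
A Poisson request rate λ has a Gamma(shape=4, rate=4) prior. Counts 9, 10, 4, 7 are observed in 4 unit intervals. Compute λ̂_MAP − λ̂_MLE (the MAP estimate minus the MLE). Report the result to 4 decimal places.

Σxᵢ = 30. Posterior is Gamma(34, 8); MAP = (34−1)/8 = 33/8 ≈ 4.12500.
MLE = x̄ = 30/4 ≈ 7.50000.
Difference = 33/8 − 30/4 = -27/8 ≈ -3.3750.

MAP − MLE = -3.3750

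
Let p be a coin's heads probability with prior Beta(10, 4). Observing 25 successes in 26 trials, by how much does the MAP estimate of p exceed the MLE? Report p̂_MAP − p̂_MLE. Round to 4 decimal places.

MAP − MLE = -0.0668

Posterior is Beta(35, 5); MAP = (35−1)/(40−2) = 34/38 ≈ 0.89474.
MLE ignores the prior: p̂_MLE = k/n = 25/26 ≈ 0.96154.
Difference = 34/38 − 25/26 = -33/494 ≈ -0.0668.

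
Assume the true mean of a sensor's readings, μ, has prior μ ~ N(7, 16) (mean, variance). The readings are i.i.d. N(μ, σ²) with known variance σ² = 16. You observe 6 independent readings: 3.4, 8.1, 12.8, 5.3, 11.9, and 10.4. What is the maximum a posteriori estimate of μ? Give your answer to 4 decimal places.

μ̂_MAP = 8.4143

n = 6; x̄ = (3.4 + 8.1 + 12.8 + 5.3 + 11.9 + 10.4)/6 = 51.9/6 = 8.65.
For a Normal prior and Normal likelihood with known variance, the posterior is Normal; its mode equals its mean, the precision-weighted average.
Prior precision 1/σ₀² = 1/16 = 0.0625; data precision n/σ² = 6/16 = 0.375.
μ̂ = (0.0625·7 + 0.375·8.65) / (0.0625 + 0.375) = 3.68125/0.4375 = 589/70 ≈ 8.4143.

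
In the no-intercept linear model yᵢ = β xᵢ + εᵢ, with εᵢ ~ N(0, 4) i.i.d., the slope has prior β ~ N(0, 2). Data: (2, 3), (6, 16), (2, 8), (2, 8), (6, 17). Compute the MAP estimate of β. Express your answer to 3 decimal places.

log p(β | y) = −Σ(yᵢ − βxᵢ)²/(2·4) − β²/(2·2) + const.
Setting the derivative to zero: Σxᵢ(yᵢ − βxᵢ)/4 − β/2 = 0, so β = Σxᵢyᵢ / (Σxᵢ² + σ²/τ²).
Σxᵢyᵢ = 2·3 + 6·16 + 2·8 + 2·8 + 6·17 = 236; Σxᵢ² = 84; σ²/τ² = 2.
β̂_MAP = 236 / (84 + 2) = 236/86 ≈ 2.744.

β̂_MAP = 2.744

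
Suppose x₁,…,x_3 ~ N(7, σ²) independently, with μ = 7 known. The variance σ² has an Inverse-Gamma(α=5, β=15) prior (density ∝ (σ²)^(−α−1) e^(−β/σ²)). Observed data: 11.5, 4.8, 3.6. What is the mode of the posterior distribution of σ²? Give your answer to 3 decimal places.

σ̂²_MAP = 4.443

Sum of squared deviations about the known mean: SS = (11.5−7)² + (4.8−7)² + (3.6−7)² = 36.65.
The Normal likelihood contributes (σ²)^(−n/2) exp(−SS/(2σ²)), so the posterior is Inverse-Gamma(α + n/2, β + SS/2) = Inverse-Gamma(6.5, 33.325).
The mode of Inverse-Gamma(a, b) is b/(a+1) = 33.325/7.5 ≈ 4.443.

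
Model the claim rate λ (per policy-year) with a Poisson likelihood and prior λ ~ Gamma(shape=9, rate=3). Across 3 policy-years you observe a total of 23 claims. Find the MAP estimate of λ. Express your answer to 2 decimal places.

λ̂_MAP = 5.17

Σxᵢ = 23, n = 3.
Posterior ∝ λ^8e^(−3λ) · λ^23e^(−3λ) = λ^31e^(−6λ), i.e. Gamma(shape=32, rate=6).
The mode of a Gamma(a, b) with a ≥ 1 (shape–rate) is (a−1)/b = 31/6 ≈ 5.17.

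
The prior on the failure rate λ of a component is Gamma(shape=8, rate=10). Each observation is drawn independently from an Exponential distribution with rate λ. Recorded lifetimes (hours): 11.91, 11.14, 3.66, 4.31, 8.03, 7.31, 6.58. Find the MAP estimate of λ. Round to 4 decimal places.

The Exponential(rate=λ) likelihood is ∝ λ^n e^(−λΣtᵢ). Here n = 7 and Σtᵢ = 11.91 + 11.14 + 3.66 + 4.31 + 8.03 + 7.31 + 6.58 = 52.94.
Posterior ∝ λ^7e^(−10λ) · λ^7e^(−52.94λ) = λ^14e^(−62.94λ), i.e. Gamma(15, 62.94).
Mode = (a−1)/b = 14/62.94 ≈ 0.2224.

λ̂_MAP = 0.2224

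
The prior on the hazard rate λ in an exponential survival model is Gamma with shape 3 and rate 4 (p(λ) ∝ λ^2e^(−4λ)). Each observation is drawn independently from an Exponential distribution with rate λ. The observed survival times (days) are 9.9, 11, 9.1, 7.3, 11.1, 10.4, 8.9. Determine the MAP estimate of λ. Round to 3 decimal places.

The Exponential(rate=λ) likelihood is ∝ λ^n e^(−λΣtᵢ). Here n = 7 and Σtᵢ = 9.9 + 11 + 9.1 + 7.3 + 11.1 + 10.4 + 8.9 = 67.7.
Posterior ∝ λ^2e^(−4λ) · λ^7e^(−67.7λ) = λ^9e^(−71.7λ), i.e. Gamma(10, 71.7).
Mode = (a−1)/b = 9/71.7 ≈ 0.126.

λ̂_MAP = 0.126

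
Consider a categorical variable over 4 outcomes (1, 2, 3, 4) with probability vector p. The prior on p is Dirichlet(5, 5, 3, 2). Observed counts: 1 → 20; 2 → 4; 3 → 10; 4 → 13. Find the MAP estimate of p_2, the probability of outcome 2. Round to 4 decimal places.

The posterior is Dirichlet(αᵢ + nᵢ) = Dirichlet(25, 9, 13, 15).
For a Dirichlet(a₁,…,a_K) with all aᵢ > 1, the mode has j-th component (aⱼ − 1)/(Σaᵢ − K).
Here Σaᵢ = 62 and K = 4, so p_2 = (9 − 1)/(62 − 4) = 8/58 ≈ 0.1379.

MAP estimate: 0.1379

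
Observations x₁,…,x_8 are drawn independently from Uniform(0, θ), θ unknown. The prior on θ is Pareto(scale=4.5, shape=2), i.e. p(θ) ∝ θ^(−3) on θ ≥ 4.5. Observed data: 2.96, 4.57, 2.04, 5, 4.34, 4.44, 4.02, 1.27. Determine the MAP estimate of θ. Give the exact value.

θ̂_MAP = 5

The Uniform(0, θ) likelihood is θ^(−n) for θ ≥ max(xᵢ), zero otherwise. Here max(xᵢ) = 5.
Posterior ∝ θ^(−3) · θ^(−8) = θ^(−11) on θ ≥ max(4.5, 5) = 5.
This density is strictly decreasing in θ, so the posterior mode lies at the lower boundary of the support.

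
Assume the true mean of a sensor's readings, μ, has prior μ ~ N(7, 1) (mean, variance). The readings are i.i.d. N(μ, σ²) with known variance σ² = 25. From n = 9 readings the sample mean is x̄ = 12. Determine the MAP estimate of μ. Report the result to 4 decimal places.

n = 9, x̄ = 12.
For a Normal prior and Normal likelihood with known variance, the posterior is Normal; its mode equals its mean, the precision-weighted average.
Prior precision 1/σ₀² = 1/1 = 1; data precision n/σ² = 9/25 = 0.36.
μ̂ = (1·7 + 0.36·12) / (1 + 0.36) = 11.32/1.36 = 283/34 ≈ 8.3235.

μ̂_MAP = 8.3235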